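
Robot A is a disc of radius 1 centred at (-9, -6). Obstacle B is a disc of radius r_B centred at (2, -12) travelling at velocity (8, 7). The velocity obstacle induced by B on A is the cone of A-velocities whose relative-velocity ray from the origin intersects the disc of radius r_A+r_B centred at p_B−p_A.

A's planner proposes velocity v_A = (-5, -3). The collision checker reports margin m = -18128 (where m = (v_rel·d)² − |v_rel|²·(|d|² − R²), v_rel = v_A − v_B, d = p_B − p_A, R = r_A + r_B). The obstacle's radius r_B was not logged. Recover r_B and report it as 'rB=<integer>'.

m = -18128
d = (11, -6);  v_rel = (-13, -10),  |v_rel|² = 269
v_rel×d = (-13)·(-6) − (-10)·(11) = 188
since m = R²·269 − 188²:  R² = (35344 + -18128) / 269 = 64
R = √64 = 8  ⇒  r_B = 8 − 1 = 7

rB=7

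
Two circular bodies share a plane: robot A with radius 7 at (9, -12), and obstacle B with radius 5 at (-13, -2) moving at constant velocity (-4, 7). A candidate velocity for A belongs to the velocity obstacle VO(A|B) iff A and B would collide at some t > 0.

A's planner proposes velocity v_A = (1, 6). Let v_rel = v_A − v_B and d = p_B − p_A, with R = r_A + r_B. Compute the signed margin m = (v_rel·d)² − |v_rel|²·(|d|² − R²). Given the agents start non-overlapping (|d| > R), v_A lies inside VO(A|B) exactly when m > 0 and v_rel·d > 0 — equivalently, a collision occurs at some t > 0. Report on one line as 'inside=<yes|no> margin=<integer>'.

d = (-22, 10),  |d|² = 584;  R = 7+5 = 12,  c = 584−12² = 440
v_rel = (5, -1),  |v_rel|² = 26;  v_rel·d = (5)·(-22) + (-1)·(10) = -120
26·t² + 240·t + 440 = 0  ⇒  m = (-120)² − 26·440 = 2960
m = 2960 > 0,  v_rel·d = -120 < 0  ⇒  outside

inside=no margin=2960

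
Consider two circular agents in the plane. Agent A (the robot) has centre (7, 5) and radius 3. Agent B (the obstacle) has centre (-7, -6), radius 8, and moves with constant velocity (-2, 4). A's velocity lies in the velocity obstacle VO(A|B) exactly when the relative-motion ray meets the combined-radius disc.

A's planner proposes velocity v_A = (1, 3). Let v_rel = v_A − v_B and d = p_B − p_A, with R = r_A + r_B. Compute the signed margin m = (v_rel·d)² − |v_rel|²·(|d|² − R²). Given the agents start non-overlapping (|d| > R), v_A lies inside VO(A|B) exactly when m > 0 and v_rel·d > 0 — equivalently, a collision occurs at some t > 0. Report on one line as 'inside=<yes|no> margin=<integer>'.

d = (-14, -11),  |d|² = 317;  R = 3+8 = 11,  c = 317−11² = 196
v_rel = (3, -1),  |v_rel|² = 10;  v_rel·d = (3)·(-14) + (-1)·(-11) = -31
10·t² + 62·t + 196 = 0  ⇒  m = (-31)² − 10·196 = -999
m = -999 < 0,  v_rel·d = -31 < 0  ⇒  outside

inside=no margin=-999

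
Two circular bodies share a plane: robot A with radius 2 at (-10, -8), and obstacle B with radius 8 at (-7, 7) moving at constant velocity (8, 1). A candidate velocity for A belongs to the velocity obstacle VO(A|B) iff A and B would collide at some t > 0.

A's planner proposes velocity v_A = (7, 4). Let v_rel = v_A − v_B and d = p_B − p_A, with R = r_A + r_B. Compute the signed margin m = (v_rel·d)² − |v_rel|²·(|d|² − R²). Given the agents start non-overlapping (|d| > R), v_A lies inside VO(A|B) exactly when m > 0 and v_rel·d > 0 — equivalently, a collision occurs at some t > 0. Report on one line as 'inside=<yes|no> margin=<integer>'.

d = (3, 15),  |d|² = 234;  R = 2+8 = 10,  c = 234−10² = 134
v_rel = (-1, 3),  |v_rel|² = 10;  v_rel·d = (-1)·(3) + (3)·(15) = 42
10·t² − 84·t + 134 = 0  ⇒  m = 42² − 10·134 = 424
m = 424 > 0,  v_rel·d = 42 > 0  ⇒  inside

inside=yes margin=424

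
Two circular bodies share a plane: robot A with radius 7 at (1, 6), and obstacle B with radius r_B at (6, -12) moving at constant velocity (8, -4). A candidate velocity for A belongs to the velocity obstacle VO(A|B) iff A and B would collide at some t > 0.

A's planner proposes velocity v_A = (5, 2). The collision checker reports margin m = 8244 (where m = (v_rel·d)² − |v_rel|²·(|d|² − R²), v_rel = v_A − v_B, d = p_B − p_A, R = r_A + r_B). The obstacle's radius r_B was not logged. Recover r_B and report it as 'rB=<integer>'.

m = 8244
d = (5, -18);  v_rel = (-3, 6),  |v_rel|² = 45
v_rel×d = (-3)·(-18) − (6)·(5) = 24
since m = R²·45 − 24²:  R² = (576 + 8244) / 45 = 196
R = √196 = 14  ⇒  r_B = 14 − 7 = 7

rB=7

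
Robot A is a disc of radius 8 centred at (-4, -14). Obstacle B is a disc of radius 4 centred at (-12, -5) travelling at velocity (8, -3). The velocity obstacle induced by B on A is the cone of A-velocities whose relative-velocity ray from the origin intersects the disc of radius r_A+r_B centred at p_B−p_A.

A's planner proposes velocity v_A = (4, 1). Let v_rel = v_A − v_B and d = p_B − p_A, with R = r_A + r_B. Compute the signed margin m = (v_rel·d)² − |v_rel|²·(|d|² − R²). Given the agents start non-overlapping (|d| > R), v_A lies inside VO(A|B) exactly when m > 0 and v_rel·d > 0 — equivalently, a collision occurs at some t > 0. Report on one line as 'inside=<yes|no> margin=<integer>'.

d = (-8, 9),  |d|² = 145;  R = 8+4 = 12,  c = 145−12² = 1
v_rel = (-4, 4),  |v_rel|² = 32;  v_rel·d = (-4)·(-8) + (4)·(9) = 68
32·t² − 136·t + 1 = 0  ⇒  m = 68² − 32·1 = 4592
m = 4592 > 0,  v_rel·d = 68 > 0  ⇒  inside

inside=yes margin=4592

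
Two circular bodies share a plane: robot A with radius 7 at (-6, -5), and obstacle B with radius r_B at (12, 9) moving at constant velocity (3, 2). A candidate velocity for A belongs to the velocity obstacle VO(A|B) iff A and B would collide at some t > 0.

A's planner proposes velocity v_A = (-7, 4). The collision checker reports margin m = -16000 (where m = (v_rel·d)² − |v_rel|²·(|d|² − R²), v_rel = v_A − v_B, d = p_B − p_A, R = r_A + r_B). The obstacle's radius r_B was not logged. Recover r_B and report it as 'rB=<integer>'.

m = -16000
d = (18, 14);  v_rel = (-10, 2),  |v_rel|² = 104
v_rel×d = (-10)·(14) − (2)·(18) = -176
since m = R²·104 − (-176)²:  R² = (30976 + -16000) / 104 = 144
R = √144 = 12  ⇒  r_B = 12 − 7 = 5

rB=5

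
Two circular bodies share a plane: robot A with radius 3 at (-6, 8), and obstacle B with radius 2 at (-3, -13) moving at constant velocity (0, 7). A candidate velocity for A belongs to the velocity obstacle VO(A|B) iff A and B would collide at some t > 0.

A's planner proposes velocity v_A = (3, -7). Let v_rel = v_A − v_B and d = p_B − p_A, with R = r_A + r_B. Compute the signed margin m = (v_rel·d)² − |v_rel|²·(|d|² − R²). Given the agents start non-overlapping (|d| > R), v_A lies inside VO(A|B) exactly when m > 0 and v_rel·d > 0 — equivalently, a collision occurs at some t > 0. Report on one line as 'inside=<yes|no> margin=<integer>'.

d = (3, -21),  |d|² = 450;  R = 3+2 = 5,  c = 450−5² = 425
v_rel = (3, -14),  |v_rel|² = 205;  v_rel·d = (3)·(3) + (-14)·(-21) = 303
205·t² − 606·t + 425 = 0  ⇒  m = 303² − 205·425 = 4684
m = 4684 > 0,  v_rel·d = 303 > 0  ⇒  inside

inside=yes margin=4684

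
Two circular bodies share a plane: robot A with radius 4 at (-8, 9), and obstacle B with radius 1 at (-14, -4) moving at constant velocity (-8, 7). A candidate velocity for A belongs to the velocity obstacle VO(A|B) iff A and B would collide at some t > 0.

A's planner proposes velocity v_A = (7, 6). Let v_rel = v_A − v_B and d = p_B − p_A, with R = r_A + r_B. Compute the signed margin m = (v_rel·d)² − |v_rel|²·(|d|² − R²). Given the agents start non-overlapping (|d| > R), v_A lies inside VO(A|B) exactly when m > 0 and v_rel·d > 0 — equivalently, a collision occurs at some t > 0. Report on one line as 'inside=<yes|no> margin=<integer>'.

d = (-6, -13),  |d|² = 205;  R = 4+1 = 5,  c = 205−5² = 180
v_rel = (15, -1),  |v_rel|² = 226;  v_rel·d = (15)·(-6) + (-1)·(-13) = -77
226·t² + 154·t + 180 = 0  ⇒  m = (-77)² − 226·180 = -34751
m = -34751 < 0,  v_rel·d = -77 < 0  ⇒  outside

inside=no margin=-34751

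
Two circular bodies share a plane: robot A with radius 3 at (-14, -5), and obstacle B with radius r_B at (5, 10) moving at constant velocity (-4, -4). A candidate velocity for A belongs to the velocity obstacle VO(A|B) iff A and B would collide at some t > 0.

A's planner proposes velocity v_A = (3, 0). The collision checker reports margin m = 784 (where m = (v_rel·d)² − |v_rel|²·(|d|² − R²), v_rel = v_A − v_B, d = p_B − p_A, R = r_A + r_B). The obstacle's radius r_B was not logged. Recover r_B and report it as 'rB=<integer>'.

m = 784
d = (19, 15);  v_rel = (7, 4),  |v_rel|² = 65
v_rel×d = (7)·(15) − (4)·(19) = 29
since m = R²·65 − 29²:  R² = (841 + 784) / 65 = 25
R = √25 = 5  ⇒  r_B = 5 − 3 = 2

rB=2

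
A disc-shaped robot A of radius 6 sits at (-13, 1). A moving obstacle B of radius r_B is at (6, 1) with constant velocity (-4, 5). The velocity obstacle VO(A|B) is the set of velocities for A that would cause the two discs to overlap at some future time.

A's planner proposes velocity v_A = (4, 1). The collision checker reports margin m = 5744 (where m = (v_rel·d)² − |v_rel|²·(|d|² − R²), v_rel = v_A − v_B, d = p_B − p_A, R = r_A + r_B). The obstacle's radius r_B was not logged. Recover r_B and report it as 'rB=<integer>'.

m = 5744
d = (19, 0);  v_rel = (8, -4),  |v_rel|² = 80
v_rel×d = (8)·(0) − (-4)·(19) = 76
since m = R²·80 − 76²:  R² = (5776 + 5744) / 80 = 144
R = √144 = 12  ⇒  r_B = 12 − 6 = 6

rB=6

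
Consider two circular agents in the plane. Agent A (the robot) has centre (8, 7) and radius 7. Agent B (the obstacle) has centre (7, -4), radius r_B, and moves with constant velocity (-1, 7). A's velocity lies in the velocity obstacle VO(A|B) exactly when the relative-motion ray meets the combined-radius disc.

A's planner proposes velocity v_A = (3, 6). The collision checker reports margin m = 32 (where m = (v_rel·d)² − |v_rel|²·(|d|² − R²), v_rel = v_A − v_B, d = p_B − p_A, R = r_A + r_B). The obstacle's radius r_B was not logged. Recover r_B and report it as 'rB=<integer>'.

m = 32
d = (-1, -11);  v_rel = (4, -1),  |v_rel|² = 17
v_rel×d = (4)·(-11) − (-1)·(-1) = -45
since m = R²·17 − (-45)²:  R² = (2025 + 32) / 17 = 121
R = √121 = 11  ⇒  r_B = 11 − 7 = 4

rB=4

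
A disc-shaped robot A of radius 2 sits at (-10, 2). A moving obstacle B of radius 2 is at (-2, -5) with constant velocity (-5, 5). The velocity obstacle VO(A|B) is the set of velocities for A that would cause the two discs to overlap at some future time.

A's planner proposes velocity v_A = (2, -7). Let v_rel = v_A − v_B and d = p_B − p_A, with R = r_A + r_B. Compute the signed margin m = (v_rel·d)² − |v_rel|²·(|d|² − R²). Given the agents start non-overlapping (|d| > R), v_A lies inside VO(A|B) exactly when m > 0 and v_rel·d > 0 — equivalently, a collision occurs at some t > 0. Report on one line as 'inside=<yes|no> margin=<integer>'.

d = (8, -7),  |d|² = 113;  R = 2+2 = 4,  c = 113−4² = 97
v_rel = (7, -12),  |v_rel|² = 193;  v_rel·d = (7)·(8) + (-12)·(-7) = 140
193·t² − 280·t + 97 = 0  ⇒  m = 140² − 193·97 = 879
m = 879 > 0,  v_rel·d = 140 > 0  ⇒  inside

inside=yes margin=879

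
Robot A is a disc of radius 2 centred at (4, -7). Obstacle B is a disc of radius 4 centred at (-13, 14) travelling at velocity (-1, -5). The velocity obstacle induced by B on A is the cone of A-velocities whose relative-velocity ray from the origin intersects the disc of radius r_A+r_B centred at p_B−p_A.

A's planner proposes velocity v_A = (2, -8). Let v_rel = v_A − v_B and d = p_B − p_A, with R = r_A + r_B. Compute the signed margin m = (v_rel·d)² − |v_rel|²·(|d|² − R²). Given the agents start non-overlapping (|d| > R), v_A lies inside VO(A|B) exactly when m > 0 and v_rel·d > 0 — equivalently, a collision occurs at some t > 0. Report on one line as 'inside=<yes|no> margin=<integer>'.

d = (-17, 21),  |d|² = 730;  R = 2+4 = 6,  c = 730−6² = 694
v_rel = (3, -3),  |v_rel|² = 18;  v_rel·d = (3)·(-17) + (-3)·(21) = -114
18·t² + 228·t + 694 = 0  ⇒  m = (-114)² − 18·694 = 504
m = 504 > 0,  v_rel·d = -114 < 0  ⇒  outside

inside=no margin=504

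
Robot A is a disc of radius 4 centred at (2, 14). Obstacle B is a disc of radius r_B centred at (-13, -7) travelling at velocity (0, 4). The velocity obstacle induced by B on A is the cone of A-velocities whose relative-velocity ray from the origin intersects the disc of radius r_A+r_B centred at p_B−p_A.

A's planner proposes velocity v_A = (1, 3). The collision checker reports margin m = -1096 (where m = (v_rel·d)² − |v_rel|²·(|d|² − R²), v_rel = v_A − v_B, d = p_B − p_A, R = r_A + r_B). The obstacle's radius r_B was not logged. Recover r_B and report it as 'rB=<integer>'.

m = -1096
d = (-15, -21);  v_rel = (1, -1),  |v_rel|² = 2
v_rel×d = (1)·(-21) − (-1)·(-15) = -36
since m = R²·2 − (-36)²:  R² = (1296 + -1096) / 2 = 100
R = √100 = 10  ⇒  r_B = 10 − 4 = 6

rB=6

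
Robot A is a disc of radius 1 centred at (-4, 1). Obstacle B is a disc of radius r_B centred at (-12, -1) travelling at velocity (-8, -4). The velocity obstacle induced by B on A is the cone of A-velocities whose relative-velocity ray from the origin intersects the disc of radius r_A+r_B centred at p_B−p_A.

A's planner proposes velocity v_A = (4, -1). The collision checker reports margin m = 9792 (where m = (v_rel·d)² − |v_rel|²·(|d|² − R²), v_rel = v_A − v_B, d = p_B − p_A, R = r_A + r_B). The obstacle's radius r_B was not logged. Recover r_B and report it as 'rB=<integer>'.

m = 9792
d = (-8, -2);  v_rel = (12, 3),  |v_rel|² = 153
v_rel×d = (12)·(-2) − (3)·(-8) = 0
since m = R²·153 − 0²:  R² = (0 + 9792) / 153 = 64
R = √64 = 8  ⇒  r_B = 8 − 1 = 7

rB=7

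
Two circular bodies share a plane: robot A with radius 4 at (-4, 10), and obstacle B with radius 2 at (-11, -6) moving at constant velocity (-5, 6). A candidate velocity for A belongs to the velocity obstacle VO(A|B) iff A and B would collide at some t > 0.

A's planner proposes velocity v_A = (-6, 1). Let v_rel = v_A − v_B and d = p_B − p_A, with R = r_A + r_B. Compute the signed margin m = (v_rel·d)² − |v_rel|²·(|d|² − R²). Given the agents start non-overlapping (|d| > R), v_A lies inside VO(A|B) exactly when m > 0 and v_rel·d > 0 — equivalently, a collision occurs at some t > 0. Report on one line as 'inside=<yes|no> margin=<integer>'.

d = (-7, -16),  |d|² = 305;  R = 4+2 = 6,  c = 305−6² = 269
v_rel = (-1, -5),  |v_rel|² = 26;  v_rel·d = (-1)·(-7) + (-5)·(-16) = 87
26·t² − 174·t + 269 = 0  ⇒  m = 87² − 26·269 = 575
m = 575 > 0,  v_rel·d = 87 > 0  ⇒  inside

inside=yes margin=575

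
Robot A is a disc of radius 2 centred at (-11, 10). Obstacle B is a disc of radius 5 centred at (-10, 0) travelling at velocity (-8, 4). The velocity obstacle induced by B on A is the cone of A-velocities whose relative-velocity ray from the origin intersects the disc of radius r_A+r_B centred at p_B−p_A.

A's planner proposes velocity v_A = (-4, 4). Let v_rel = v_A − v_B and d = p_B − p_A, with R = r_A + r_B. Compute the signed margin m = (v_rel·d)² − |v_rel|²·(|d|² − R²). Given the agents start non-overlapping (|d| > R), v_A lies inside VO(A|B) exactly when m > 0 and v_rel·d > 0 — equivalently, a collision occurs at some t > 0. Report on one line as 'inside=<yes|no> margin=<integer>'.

d = (1, -10),  |d|² = 101;  R = 2+5 = 7,  c = 101−7² = 52
v_rel = (4, 0),  |v_rel|² = 16;  v_rel·d = (4)·(1) + (0)·(-10) = 4
16·t² − 8·t + 52 = 0  ⇒  m = 4² − 16·52 = -816
m = -816 < 0,  v_rel·d = 4 > 0  ⇒  outside

inside=no margin=-816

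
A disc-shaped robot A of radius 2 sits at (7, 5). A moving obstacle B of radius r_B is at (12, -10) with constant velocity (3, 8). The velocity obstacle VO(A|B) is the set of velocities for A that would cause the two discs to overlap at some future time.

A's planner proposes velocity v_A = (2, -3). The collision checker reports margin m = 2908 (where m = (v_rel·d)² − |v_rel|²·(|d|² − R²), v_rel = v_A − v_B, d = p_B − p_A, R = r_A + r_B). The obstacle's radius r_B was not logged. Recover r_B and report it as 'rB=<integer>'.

m = 2908
d = (5, -15);  v_rel = (-1, -11),  |v_rel|² = 122
v_rel×d = (-1)·(-15) − (-11)·(5) = 70
since m = R²·122 − 70²:  R² = (4900 + 2908) / 122 = 64
R = √64 = 8  ⇒  r_B = 8 − 2 = 6

rB=6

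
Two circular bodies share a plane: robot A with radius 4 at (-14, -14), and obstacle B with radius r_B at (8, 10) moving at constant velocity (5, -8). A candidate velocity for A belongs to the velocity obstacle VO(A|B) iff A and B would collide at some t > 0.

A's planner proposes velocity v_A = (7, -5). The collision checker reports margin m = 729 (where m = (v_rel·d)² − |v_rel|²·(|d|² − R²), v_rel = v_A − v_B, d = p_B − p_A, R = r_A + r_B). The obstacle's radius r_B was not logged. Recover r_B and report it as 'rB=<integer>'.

m = 729
d = (22, 24);  v_rel = (2, 3),  |v_rel|² = 13
v_rel×d = (2)·(24) − (3)·(22) = -18
since m = R²·13 − (-18)²:  R² = (324 + 729) / 13 = 81
R = √81 = 9  ⇒  r_B = 9 − 4 = 5

rB=5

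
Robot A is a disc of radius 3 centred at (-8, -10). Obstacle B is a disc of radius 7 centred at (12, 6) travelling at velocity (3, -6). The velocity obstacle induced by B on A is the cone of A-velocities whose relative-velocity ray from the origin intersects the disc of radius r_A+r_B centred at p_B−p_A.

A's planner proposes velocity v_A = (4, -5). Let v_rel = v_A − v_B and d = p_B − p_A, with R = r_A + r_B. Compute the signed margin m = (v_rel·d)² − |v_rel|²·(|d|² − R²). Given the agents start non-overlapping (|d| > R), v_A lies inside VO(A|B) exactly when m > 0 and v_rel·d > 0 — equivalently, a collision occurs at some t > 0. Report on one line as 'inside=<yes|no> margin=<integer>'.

d = (20, 16),  |d|² = 656;  R = 3+7 = 10,  c = 656−10² = 556
v_rel = (1, 1),  |v_rel|² = 2;  v_rel·d = (1)·(20) + (1)·(16) = 36
2·t² − 72·t + 556 = 0  ⇒  m = 36² − 2·556 = 184
m = 184 > 0,  v_rel·d = 36 > 0  ⇒  inside

inside=yes margin=184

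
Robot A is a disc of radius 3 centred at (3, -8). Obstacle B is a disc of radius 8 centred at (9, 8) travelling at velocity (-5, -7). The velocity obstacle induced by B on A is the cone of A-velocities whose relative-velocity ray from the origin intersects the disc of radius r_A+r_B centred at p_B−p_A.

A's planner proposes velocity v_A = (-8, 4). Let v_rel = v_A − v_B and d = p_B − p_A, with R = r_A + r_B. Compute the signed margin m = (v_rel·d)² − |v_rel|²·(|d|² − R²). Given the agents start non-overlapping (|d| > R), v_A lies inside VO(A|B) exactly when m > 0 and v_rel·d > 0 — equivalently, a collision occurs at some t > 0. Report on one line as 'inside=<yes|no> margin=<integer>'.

d = (6, 16),  |d|² = 292;  R = 3+8 = 11,  c = 292−11² = 171
v_rel = (-3, 11),  |v_rel|² = 130;  v_rel·d = (-3)·(6) + (11)·(16) = 158
130·t² − 316·t + 171 = 0  ⇒  m = 158² − 130·171 = 2734
m = 2734 > 0,  v_rel·d = 158 > 0  ⇒  inside

inside=yes margin=2734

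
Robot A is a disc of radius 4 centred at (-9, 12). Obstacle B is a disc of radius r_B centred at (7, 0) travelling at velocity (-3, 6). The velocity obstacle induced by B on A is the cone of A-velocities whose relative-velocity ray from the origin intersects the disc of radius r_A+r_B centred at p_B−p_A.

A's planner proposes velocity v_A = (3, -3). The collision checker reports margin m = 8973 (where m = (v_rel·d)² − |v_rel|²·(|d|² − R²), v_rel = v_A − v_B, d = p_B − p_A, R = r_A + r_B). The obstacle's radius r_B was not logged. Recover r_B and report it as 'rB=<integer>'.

m = 8973
d = (16, -12);  v_rel = (6, -9),  |v_rel|² = 117
v_rel×d = (6)·(-12) − (-9)·(16) = 72
since m = R²·117 − 72²:  R² = (5184 + 8973) / 117 = 121
R = √121 = 11  ⇒  r_B = 11 − 4 = 7

rB=7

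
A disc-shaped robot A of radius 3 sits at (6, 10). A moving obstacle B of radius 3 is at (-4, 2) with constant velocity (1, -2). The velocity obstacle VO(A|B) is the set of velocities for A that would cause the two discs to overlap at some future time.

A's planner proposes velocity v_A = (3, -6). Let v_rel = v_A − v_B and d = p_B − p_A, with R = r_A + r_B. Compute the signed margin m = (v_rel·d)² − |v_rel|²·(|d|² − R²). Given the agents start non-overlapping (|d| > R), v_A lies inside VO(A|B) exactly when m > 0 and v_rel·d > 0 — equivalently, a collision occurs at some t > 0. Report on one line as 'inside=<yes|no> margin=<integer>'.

d = (-10, -8),  |d|² = 164;  R = 3+3 = 6,  c = 164−6² = 128
v_rel = (2, -4),  |v_rel|² = 20;  v_rel·d = (2)·(-10) + (-4)·(-8) = 12
20·t² − 24·t + 128 = 0  ⇒  m = 12² − 20·128 = -2416
m = -2416 < 0,  v_rel·d = 12 > 0  ⇒  outside

inside=no margin=-2416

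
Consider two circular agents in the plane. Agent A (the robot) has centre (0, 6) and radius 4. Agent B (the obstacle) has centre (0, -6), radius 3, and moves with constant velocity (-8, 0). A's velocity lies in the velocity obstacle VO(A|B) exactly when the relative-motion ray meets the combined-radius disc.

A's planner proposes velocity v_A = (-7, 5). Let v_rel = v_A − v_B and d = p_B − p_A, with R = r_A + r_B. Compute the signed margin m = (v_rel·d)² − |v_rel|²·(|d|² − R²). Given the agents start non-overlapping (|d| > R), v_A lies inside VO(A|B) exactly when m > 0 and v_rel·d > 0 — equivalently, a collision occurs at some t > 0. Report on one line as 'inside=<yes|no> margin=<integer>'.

d = (0, -12),  |d|² = 144;  R = 4+3 = 7,  c = 144−7² = 95
v_rel = (1, 5),  |v_rel|² = 26;  v_rel·d = (1)·(0) + (5)·(-12) = -60
26·t² + 120·t + 95 = 0  ⇒  m = (-60)² − 26·95 = 1130
m = 1130 > 0,  v_rel·d = -60 < 0  ⇒  outside

inside=no margin=1130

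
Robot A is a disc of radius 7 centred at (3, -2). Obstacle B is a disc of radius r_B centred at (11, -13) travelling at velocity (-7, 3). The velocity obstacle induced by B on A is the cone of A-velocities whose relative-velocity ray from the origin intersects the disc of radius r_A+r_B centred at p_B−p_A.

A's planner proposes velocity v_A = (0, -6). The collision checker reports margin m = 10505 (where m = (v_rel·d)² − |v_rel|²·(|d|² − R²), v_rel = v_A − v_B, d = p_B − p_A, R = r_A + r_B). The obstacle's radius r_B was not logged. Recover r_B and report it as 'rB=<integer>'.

m = 10505
d = (8, -11);  v_rel = (7, -9),  |v_rel|² = 130
v_rel×d = (7)·(-11) − (-9)·(8) = -5
since m = R²·130 − (-5)²:  R² = (25 + 10505) / 130 = 81
R = √81 = 9  ⇒  r_B = 9 − 7 = 2

rB=2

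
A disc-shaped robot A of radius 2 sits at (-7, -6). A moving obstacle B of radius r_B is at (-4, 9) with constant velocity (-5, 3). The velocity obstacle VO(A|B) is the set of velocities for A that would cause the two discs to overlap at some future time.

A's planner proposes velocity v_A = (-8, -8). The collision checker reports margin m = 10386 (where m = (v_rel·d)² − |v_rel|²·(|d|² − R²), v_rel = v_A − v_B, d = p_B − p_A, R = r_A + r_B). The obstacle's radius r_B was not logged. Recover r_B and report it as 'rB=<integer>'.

m = 10386
d = (3, 15);  v_rel = (-3, -11),  |v_rel|² = 130
v_rel×d = (-3)·(15) − (-11)·(3) = -12
since m = R²·130 − (-12)²:  R² = (144 + 10386) / 130 = 81
R = √81 = 9  ⇒  r_B = 9 − 2 = 7

rB=7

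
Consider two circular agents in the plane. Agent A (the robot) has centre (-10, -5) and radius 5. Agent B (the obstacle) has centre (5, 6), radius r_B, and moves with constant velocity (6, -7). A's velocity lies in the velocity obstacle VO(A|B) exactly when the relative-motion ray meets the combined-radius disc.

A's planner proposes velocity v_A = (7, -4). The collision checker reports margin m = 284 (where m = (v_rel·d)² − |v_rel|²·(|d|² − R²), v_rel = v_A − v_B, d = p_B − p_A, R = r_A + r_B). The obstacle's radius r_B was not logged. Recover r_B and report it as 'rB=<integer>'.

m = 284
d = (15, 11);  v_rel = (1, 3),  |v_rel|² = 10
v_rel×d = (1)·(11) − (3)·(15) = -34
since m = R²·10 − (-34)²:  R² = (1156 + 284) / 10 = 144
R = √144 = 12  ⇒  r_B = 12 − 5 = 7

rB=7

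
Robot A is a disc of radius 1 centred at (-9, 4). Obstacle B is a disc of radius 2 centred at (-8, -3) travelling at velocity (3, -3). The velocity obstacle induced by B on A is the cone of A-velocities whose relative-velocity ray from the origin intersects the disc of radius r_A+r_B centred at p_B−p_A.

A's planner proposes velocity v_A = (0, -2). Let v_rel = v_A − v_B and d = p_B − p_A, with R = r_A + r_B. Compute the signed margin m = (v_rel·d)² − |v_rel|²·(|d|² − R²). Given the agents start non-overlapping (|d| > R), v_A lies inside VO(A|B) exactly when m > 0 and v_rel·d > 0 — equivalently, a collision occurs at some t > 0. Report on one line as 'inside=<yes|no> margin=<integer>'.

d = (1, -7),  |d|² = 50;  R = 1+2 = 3,  c = 50−3² = 41
v_rel = (-3, 1),  |v_rel|² = 10;  v_rel·d = (-3)·(1) + (1)·(-7) = -10
10·t² + 20·t + 41 = 0  ⇒  m = (-10)² − 10·41 = -310
m = -310 < 0,  v_rel·d = -10 < 0  ⇒  outside

inside=no margin=-310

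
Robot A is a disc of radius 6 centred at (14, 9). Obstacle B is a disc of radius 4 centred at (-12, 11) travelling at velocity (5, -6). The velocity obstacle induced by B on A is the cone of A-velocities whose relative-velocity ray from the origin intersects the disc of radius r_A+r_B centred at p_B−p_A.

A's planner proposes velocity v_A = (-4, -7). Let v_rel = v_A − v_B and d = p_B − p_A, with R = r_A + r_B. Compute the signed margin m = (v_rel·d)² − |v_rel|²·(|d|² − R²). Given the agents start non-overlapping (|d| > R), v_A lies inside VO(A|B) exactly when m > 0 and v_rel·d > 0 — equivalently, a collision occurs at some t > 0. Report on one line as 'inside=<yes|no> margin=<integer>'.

d = (-26, 2),  |d|² = 680;  R = 6+4 = 10,  c = 680−10² = 580
v_rel = (-9, -1),  |v_rel|² = 82;  v_rel·d = (-9)·(-26) + (-1)·(2) = 232
82·t² − 464·t + 580 = 0  ⇒  m = 232² − 82·580 = 6264
m = 6264 > 0,  v_rel·d = 232 > 0  ⇒  inside

inside=yes margin=6264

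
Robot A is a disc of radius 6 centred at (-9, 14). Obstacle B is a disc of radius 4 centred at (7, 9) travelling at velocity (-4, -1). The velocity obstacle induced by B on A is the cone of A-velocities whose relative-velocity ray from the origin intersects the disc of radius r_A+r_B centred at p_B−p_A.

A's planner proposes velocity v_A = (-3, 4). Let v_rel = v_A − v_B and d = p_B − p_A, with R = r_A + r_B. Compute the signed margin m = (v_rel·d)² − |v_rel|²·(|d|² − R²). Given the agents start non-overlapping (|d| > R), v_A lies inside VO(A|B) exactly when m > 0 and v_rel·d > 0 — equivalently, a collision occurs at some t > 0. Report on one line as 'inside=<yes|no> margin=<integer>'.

d = (16, -5),  |d|² = 281;  R = 6+4 = 10,  c = 281−10² = 181
v_rel = (1, 5),  |v_rel|² = 26;  v_rel·d = (1)·(16) + (5)·(-5) = -9
26·t² + 18·t + 181 = 0  ⇒  m = (-9)² − 26·181 = -4625
m = -4625 < 0,  v_rel·d = -9 < 0  ⇒  outside

inside=no margin=-4625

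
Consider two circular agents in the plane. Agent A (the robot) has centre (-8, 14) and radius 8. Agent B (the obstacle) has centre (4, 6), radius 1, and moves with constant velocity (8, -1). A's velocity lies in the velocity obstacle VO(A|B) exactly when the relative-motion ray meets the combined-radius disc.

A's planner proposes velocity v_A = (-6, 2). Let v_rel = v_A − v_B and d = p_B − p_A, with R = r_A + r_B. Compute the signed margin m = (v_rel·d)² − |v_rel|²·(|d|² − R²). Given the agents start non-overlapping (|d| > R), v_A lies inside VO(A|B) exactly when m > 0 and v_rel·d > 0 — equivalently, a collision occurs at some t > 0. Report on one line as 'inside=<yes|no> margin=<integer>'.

d = (12, -8),  |d|² = 208;  R = 8+1 = 9,  c = 208−9² = 127
v_rel = (-14, 3),  |v_rel|² = 205;  v_rel·d = (-14)·(12) + (3)·(-8) = -192
205·t² + 384·t + 127 = 0  ⇒  m = (-192)² − 205·127 = 10829
m = 10829 > 0,  v_rel·d = -192 < 0  ⇒  outside

inside=no margin=10829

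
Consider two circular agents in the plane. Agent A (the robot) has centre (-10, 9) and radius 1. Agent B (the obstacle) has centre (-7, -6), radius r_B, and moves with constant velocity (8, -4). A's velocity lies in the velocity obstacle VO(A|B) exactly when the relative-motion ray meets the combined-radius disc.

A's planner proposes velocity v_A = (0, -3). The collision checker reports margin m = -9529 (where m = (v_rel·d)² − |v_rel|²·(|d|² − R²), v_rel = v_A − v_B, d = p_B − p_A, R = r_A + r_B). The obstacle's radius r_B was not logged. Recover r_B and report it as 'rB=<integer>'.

m = -9529
d = (3, -15);  v_rel = (-8, 1),  |v_rel|² = 65
v_rel×d = (-8)·(-15) − (1)·(3) = 117
since m = R²·65 − 117²:  R² = (13689 + -9529) / 65 = 64
R = √64 = 8  ⇒  r_B = 8 − 1 = 7

rB=7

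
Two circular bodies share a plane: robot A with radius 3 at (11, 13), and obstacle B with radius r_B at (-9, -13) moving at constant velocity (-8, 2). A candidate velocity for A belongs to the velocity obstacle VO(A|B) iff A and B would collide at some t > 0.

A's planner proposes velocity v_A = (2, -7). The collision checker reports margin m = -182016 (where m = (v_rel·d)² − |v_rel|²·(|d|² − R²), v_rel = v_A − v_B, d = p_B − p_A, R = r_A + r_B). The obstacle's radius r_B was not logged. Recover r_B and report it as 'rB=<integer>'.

m = -182016
d = (-20, -26);  v_rel = (10, -9),  |v_rel|² = 181
v_rel×d = (10)·(-26) − (-9)·(-20) = -440
since m = R²·181 − (-440)²:  R² = (193600 + -182016) / 181 = 64
R = √64 = 8  ⇒  r_B = 8 − 3 = 5

rB=5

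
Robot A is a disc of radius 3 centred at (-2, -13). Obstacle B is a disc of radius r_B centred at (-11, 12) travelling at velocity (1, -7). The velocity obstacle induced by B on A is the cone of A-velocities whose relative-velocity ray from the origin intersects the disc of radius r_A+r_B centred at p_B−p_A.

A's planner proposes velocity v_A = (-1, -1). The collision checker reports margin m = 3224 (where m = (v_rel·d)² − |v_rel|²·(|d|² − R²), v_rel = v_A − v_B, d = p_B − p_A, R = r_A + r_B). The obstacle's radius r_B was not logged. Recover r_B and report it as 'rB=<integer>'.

m = 3224
d = (-9, 25);  v_rel = (-2, 6),  |v_rel|² = 40
v_rel×d = (-2)·(25) − (6)·(-9) = 4
since m = R²·40 − 4²:  R² = (16 + 3224) / 40 = 81
R = √81 = 9  ⇒  r_B = 9 − 3 = 6

rB=6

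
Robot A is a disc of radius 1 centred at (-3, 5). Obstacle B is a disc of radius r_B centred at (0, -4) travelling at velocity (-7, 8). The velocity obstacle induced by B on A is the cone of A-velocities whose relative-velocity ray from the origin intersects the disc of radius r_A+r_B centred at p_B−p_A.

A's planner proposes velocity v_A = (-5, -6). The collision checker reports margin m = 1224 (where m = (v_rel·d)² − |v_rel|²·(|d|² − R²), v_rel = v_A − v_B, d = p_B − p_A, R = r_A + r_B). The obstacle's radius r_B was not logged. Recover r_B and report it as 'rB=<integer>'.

m = 1224
d = (3, -9);  v_rel = (2, -14),  |v_rel|² = 200
v_rel×d = (2)·(-9) − (-14)·(3) = 24
since m = R²·200 − 24²:  R² = (576 + 1224) / 200 = 9
R = √9 = 3  ⇒  r_B = 3 − 1 = 2

rB=2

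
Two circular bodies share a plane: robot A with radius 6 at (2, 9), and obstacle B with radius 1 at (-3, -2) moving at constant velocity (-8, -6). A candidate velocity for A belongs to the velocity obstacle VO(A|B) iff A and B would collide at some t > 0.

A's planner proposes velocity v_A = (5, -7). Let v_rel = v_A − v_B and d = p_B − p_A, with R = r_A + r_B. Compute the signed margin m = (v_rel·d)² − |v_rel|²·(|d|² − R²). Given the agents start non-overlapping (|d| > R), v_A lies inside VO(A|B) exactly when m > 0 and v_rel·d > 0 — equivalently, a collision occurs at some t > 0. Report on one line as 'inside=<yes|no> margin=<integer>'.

d = (-5, -11),  |d|² = 146;  R = 6+1 = 7,  c = 146−7² = 97
v_rel = (13, -1),  |v_rel|² = 170;  v_rel·d = (13)·(-5) + (-1)·(-11) = -54
170·t² + 108·t + 97 = 0  ⇒  m = (-54)² − 170·97 = -13574
m = -13574 < 0,  v_rel·d = -54 < 0  ⇒  outside

inside=no margin=-13574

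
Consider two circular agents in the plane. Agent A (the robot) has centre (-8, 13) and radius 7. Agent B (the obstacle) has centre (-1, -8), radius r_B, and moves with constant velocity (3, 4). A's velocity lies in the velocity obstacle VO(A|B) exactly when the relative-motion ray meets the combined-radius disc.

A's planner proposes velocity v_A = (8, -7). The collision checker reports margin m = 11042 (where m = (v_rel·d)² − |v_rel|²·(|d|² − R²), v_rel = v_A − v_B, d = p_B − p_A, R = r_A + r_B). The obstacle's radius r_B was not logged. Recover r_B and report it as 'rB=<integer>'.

m = 11042
d = (7, -21);  v_rel = (5, -11),  |v_rel|² = 146
v_rel×d = (5)·(-21) − (-11)·(7) = -28
since m = R²·146 − (-28)²:  R² = (784 + 11042) / 146 = 81
R = √81 = 9  ⇒  r_B = 9 − 7 = 2

rB=2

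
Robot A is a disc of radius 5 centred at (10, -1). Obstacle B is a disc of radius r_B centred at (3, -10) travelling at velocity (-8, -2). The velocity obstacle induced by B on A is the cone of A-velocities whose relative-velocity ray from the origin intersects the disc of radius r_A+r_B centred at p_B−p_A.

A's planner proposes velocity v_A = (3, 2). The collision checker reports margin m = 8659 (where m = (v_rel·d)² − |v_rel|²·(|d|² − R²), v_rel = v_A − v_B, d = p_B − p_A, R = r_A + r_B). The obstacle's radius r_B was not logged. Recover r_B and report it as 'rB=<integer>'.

m = 8659
d = (-7, -9);  v_rel = (11, 4),  |v_rel|² = 137
v_rel×d = (11)·(-9) − (4)·(-7) = -71
since m = R²·137 − (-71)²:  R² = (5041 + 8659) / 137 = 100
R = √100 = 10  ⇒  r_B = 10 − 5 = 5

rB=5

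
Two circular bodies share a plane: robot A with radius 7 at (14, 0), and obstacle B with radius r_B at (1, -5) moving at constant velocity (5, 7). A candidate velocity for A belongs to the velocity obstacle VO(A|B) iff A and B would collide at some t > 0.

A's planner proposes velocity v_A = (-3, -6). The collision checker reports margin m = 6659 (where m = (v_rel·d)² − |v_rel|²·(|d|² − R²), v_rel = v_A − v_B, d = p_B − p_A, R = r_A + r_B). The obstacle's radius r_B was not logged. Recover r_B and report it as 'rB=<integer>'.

m = 6659
d = (-13, -5);  v_rel = (-8, -13),  |v_rel|² = 233
v_rel×d = (-8)·(-5) − (-13)·(-13) = -129
since m = R²·233 − (-129)²:  R² = (16641 + 6659) / 233 = 100
R = √100 = 10  ⇒  r_B = 10 − 7 = 3

rB=3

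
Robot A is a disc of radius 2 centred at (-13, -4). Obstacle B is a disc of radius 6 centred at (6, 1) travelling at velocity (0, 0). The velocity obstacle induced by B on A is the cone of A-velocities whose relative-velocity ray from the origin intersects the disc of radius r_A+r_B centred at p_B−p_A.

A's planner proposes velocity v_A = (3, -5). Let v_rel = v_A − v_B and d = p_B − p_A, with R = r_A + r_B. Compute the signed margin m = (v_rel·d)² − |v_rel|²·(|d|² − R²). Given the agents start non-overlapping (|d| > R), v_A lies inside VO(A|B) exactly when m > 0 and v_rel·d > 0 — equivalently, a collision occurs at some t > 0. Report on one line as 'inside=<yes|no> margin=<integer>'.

d = (19, 5),  |d|² = 386;  R = 2+6 = 8,  c = 386−8² = 322
v_rel = (3, -5),  |v_rel|² = 34;  v_rel·d = (3)·(19) + (-5)·(5) = 32
34·t² − 64·t + 322 = 0  ⇒  m = 32² − 34·322 = -9924
m = -9924 < 0,  v_rel·d = 32 > 0  ⇒  outside

inside=no margin=-9924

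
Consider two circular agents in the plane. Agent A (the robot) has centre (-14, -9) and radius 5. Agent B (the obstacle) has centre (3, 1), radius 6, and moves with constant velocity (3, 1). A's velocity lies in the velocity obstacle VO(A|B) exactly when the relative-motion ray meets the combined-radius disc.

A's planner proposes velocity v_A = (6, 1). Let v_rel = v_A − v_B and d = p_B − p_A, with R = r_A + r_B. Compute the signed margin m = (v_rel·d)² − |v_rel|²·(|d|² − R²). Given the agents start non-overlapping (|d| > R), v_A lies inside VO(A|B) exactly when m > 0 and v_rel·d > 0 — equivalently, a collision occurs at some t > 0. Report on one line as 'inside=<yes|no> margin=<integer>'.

d = (17, 10),  |d|² = 389;  R = 5+6 = 11,  c = 389−11² = 268
v_rel = (3, 0),  |v_rel|² = 9;  v_rel·d = (3)·(17) + (0)·(10) = 51
9·t² − 102·t + 268 = 0  ⇒  m = 51² − 9·268 = 189
m = 189 > 0,  v_rel·d = 51 > 0  ⇒  inside

inside=yes margin=189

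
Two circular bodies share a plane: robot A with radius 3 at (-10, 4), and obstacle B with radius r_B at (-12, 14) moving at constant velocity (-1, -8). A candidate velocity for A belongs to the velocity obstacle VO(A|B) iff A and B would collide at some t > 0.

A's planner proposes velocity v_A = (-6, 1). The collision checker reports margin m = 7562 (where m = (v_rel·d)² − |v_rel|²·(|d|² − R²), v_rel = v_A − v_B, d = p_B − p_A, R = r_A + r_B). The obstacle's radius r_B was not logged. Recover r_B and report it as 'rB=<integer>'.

m = 7562
d = (-2, 10);  v_rel = (-5, 9),  |v_rel|² = 106
v_rel×d = (-5)·(10) − (9)·(-2) = -32
since m = R²·106 − (-32)²:  R² = (1024 + 7562) / 106 = 81
R = √81 = 9  ⇒  r_B = 9 − 3 = 6

rB=6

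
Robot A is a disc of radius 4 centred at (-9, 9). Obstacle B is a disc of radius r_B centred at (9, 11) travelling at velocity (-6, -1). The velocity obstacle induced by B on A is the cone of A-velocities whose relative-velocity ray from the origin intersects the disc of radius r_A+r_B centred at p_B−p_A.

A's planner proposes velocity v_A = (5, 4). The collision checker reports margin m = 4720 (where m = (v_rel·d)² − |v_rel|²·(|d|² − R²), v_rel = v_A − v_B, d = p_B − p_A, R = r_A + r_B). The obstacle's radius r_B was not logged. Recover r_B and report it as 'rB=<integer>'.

m = 4720
d = (18, 2);  v_rel = (11, 5),  |v_rel|² = 146
v_rel×d = (11)·(2) − (5)·(18) = -68
since m = R²·146 − (-68)²:  R² = (4624 + 4720) / 146 = 64
R = √64 = 8  ⇒  r_B = 8 − 4 = 4

rB=4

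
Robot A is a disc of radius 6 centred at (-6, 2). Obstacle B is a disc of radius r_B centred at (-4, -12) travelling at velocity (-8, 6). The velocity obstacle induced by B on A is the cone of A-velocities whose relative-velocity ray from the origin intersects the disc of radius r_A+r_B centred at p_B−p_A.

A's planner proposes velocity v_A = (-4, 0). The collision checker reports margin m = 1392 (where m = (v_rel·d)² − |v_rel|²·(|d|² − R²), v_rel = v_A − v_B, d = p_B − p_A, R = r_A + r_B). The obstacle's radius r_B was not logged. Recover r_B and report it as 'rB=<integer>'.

m = 1392
d = (2, -14);  v_rel = (4, -6),  |v_rel|² = 52
v_rel×d = (4)·(-14) − (-6)·(2) = -44
since m = R²·52 − (-44)²:  R² = (1936 + 1392) / 52 = 64
R = √64 = 8  ⇒  r_B = 8 − 6 = 2

rB=2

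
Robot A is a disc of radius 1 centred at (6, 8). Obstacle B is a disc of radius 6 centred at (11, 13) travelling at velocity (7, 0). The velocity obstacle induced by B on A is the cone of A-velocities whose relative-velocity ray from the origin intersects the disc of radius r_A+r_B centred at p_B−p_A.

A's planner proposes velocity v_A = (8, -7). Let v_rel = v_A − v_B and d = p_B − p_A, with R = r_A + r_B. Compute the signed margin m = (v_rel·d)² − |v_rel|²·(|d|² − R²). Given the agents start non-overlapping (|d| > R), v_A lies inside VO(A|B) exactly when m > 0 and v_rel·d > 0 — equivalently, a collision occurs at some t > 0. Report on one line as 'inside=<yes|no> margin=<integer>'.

d = (5, 5),  |d|² = 50;  R = 1+6 = 7,  c = 50−7² = 1
v_rel = (1, -7),  |v_rel|² = 50;  v_rel·d = (1)·(5) + (-7)·(5) = -30
50·t² + 60·t + 1 = 0  ⇒  m = (-30)² − 50·1 = 850
m = 850 > 0,  v_rel·d = -30 < 0  ⇒  outside

inside=no margin=850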